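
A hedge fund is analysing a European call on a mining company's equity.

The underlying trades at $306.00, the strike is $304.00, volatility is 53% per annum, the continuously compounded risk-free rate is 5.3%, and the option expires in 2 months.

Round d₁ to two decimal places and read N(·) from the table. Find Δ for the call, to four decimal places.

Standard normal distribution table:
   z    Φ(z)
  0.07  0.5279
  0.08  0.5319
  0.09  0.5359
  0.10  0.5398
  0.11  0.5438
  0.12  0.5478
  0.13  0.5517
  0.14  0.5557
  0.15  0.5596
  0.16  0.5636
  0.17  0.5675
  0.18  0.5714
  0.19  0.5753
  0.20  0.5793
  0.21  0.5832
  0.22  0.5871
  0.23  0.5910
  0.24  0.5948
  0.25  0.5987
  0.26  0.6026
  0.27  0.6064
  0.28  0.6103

σ√T = 0.53·√0.1667 = 0.2164
ln(S/K) + (r + σ²/2)T = ln(306/304) + (0.053 + 0.53²/2)·0.1667 = 0.0066 + 0.0322 = 0.0388
d₁ = 0.0388 / 0.2164 = 0.1793 ⇒ 0.18
N(d₁) = N(0.18) = 0.5714
Δ_call = N(d₁) = 0.5714

0.5714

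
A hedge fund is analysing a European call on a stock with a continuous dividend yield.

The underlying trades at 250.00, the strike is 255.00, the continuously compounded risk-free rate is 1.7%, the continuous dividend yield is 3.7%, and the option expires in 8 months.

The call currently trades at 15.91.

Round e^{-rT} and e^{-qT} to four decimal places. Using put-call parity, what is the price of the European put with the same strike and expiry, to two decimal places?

e^(−qT) = e^(−0.037·0.6667) = 0.9756;  e^(−rT) = e^(−0.017·0.6667) = 0.9887
Put-call parity: C − P = S·e^(−qT) − K·e^(−rT) = 250·0.9756 − 255·0.9887 = 243.9000 − 252.1185 = -8.2185
P = C − (C − P) = 15.91 − (-8.2185) = 24.1285

24.13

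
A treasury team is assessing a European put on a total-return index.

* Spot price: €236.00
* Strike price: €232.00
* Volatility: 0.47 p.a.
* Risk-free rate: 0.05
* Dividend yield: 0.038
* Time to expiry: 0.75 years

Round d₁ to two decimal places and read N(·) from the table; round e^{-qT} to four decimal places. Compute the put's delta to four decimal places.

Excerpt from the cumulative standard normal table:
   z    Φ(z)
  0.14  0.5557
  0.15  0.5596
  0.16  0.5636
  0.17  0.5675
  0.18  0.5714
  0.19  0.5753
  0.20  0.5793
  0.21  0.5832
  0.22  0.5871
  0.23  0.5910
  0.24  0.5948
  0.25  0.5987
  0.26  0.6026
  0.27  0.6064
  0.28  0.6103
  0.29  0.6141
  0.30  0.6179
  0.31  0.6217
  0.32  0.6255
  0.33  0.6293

-0.3825

σ√T = 0.47·√0.75 = 0.4070
d₁ = [ln(236/232) + (0.05 − 0.038 + ½·0.47²)·0.75] / (σ√T) = (0.0171 + 0.0918) / 0.4070 = 0.2676 which rounds to 0.27
N(d₁) = N(0.27) = 0.6064
Δ_put = exp(−qT)·(N(d₁) − 1) = 0.9719·(0.6064 − 1) = -0.3825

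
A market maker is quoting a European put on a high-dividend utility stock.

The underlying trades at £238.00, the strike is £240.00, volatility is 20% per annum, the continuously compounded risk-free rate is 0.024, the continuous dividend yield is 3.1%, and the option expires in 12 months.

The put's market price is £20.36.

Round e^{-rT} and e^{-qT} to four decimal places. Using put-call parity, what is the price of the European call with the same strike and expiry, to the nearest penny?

exp(−qT) = exp(−0.031·1) = 0.9695;  exp(−rT) = exp(−0.024·1) = 0.9763
Put-call parity: C − P = S·e^(−qT) − K·e^(−rT) = 238·0.9695 − 240·0.9763 = 230.7410 − 234.3120 = -3.5710
C = P + (C − P) = 20.36 + (-3.5710) = 16.7890

£16.79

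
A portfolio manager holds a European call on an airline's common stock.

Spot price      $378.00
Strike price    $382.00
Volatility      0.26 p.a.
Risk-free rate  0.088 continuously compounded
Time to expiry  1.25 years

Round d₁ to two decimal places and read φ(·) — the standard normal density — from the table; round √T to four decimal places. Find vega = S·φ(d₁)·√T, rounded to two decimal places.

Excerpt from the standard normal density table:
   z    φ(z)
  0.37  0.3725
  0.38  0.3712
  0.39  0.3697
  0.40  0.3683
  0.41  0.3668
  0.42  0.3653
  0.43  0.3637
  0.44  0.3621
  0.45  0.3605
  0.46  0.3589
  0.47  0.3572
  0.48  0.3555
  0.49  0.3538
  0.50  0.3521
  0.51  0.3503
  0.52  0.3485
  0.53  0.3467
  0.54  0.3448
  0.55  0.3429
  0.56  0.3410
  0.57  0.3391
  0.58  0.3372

149.52

T = 1.25;  σ√T = 0.2907
d₁ = [ln(378/382) + (0.088 + ½·0.26²)·1.25] / (σ√T) = (-0.0105 + 0.1522) / 0.2907 = 0.4875 ⇒ 0.49
√T = √1.25 = 1.1180
φ(d₁) = φ(0.49) = 0.3538
vega = S·φ(d₁)·√T = 378·0.3538·1.1180 = 149.5173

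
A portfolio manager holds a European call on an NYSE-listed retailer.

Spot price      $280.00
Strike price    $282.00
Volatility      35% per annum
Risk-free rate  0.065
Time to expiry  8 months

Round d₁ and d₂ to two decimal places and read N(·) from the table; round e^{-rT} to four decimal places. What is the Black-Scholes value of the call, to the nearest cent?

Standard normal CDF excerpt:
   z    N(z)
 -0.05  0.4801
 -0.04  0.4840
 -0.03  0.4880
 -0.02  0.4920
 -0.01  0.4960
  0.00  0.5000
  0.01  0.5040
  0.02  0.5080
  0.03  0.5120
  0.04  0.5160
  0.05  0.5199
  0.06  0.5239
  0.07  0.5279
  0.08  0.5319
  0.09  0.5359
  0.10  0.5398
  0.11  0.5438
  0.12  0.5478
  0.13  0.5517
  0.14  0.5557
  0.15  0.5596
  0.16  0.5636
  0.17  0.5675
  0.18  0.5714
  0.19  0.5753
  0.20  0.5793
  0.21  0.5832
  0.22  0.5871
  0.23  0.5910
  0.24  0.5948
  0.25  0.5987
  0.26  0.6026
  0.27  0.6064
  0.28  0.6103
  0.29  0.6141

$36.93

σ√T = 0.35·√0.6667 = 0.2858
ln(S/K) + (r + σ²/2)T = ln(280/282) + (0.065 + 0.35²/2)·0.6667 = -0.0071 + 0.0842 = 0.0770
d₁ = 0.0770 / 0.2858 = 0.2696 ⇒ 0.27
d₂ = d₁ − σ√T = 0.2696 − 0.2858 = -0.0162 ⇒ -0.02
e^(−rT) = e^(−0.065·0.6667) = 0.9576
N(d₁) = N(0.27) = 0.6064;  N(d₂) = N(-0.02) = 0.4920
C = 280·0.6064 − 282·0.9576·0.4920 = 169.7920 − 132.8613 = 36.9307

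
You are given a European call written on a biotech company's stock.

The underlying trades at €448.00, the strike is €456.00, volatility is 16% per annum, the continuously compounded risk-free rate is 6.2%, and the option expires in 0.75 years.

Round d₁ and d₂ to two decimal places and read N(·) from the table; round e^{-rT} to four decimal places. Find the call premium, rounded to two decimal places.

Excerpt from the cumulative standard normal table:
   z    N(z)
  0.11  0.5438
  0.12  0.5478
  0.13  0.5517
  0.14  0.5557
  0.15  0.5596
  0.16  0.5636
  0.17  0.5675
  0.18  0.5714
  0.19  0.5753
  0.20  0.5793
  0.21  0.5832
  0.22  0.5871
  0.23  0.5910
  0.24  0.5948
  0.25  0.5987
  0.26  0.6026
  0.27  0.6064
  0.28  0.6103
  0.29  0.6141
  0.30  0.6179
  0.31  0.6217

€31.52

σ√T = 0.16·√0.75 = 0.1386
ln(S/K) + (r + σ²/2)T = ln(448/456) + (0.062 + 0.16²/2)·0.75 = -0.0177 + 0.0561 = 0.0384
d₁ = 0.0384 / 0.1386 = 0.2771 → 0.28
d₂ = d₁ − σ√T = 0.2771 − 0.1386 = 0.1386 → 0.14
exp(−rT) = exp(−0.062·0.75) = 0.9546
N(d₁) = N(0.28) = 0.6103;  N(d₂) = N(0.14) = 0.5557
C = 448·0.6103 − 456·0.9546·0.5557 = 273.4144 − 241.8949 = 31.5195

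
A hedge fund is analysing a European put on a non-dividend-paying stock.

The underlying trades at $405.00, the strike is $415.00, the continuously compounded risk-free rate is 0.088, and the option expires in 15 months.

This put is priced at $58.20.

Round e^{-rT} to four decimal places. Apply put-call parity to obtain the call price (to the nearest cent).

$91.44

exp(−rT) = exp(−0.088·1.25) = 0.8958
Put-call parity: C − P = S − K·e^(−rT) = 405 − 415·0.8958 = 405 − 371.7570 = 33.2430
C = P + (C − P) = 58.20 + (33.2430) = 91.4430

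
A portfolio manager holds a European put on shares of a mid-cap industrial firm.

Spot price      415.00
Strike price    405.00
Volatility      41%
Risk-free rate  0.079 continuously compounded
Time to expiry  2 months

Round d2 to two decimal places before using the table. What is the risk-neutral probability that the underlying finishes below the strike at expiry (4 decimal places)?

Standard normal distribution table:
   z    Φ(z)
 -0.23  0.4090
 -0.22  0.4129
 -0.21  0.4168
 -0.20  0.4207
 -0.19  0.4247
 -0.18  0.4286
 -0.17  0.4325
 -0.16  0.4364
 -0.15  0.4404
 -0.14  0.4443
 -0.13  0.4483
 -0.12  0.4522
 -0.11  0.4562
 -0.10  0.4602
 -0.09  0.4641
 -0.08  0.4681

σ√T = 0.41·√0.1667 = 0.1674
d₁ = [ln(415/405) + (0.079 + ½·0.41²)·0.1667] / (σ√T) = (0.0244 + 0.0272) / 0.1674 = 0.3081 ≈ 0.31
d₂ = 0.3081 − 0.1674 = 0.1407 ≈ 0.14
Risk-neutral Pr[S_T < K] = N(−d₂) = N(-0.14) = 0.4443

0.4443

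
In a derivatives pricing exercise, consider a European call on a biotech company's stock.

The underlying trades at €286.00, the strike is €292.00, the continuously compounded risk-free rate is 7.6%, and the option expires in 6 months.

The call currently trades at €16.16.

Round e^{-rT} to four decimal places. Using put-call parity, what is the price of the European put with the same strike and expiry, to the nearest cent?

€11.27

exp(−rT) = exp(−0.076·0.5) = 0.9627
Put-call parity: C − P = S − K·e^(−rT) = 286 − 292·0.9627 = 286 − 281.1084 = 4.8916
P = C − (C − P) = 16.16 − (4.8916) = 11.2684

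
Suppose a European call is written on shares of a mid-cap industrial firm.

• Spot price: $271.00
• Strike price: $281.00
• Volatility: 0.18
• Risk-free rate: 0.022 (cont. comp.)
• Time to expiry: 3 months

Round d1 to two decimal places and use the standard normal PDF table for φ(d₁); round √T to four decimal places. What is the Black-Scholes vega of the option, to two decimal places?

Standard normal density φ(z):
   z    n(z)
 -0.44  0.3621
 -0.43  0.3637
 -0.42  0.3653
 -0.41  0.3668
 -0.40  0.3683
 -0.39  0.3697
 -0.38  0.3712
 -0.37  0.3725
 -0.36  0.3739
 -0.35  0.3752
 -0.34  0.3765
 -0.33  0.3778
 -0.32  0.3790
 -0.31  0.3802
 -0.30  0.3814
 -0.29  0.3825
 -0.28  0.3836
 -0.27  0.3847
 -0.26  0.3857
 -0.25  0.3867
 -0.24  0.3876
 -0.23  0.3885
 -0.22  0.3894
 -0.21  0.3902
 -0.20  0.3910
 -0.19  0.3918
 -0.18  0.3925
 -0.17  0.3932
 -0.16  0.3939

51.68

σ√T = 0.18 × 0.5000 = 0.0900
d₁ = [ln(271/281) + (0.022 + 0.18²/2)·0.25] / 0.0900 = [-0.0362 + 0.0095] / 0.0900 = -0.2965 ⇒ -0.30
√T = √0.25 = 0.5000
φ(d₁) = φ(-0.30) = 0.3814
vega = S·φ(d₁)·√T = 271·0.3814·0.5000 = 51.6797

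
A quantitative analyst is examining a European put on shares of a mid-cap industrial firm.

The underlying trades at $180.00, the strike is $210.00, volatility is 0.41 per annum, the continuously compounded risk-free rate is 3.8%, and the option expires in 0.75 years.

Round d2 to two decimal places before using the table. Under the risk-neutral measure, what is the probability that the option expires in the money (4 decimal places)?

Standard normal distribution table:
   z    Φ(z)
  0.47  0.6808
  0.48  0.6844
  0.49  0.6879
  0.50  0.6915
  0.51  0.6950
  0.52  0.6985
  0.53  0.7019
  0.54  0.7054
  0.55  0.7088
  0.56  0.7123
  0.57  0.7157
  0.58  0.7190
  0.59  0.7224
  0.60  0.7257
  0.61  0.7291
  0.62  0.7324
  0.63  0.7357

0.7019

σ√T = 0.41 × 0.8660 = 0.3551
d₁ = [ln(180/210) + (0.038 + 0.41²/2)·0.75] / 0.3551 = [-0.1542 + 0.0915] / 0.3551 = -0.1763 ⇒ -0.18
d₂ = d₁ − σ√T = -0.1763 − 0.3551 = -0.5314 ⇒ -0.53
Risk-neutral Pr[S_T < K] = N(−d₂) = N(0.53) = 0.7019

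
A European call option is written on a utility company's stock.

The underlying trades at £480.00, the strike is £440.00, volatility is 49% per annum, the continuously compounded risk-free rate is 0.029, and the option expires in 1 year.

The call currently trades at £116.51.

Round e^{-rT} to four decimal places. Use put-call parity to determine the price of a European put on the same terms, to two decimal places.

£63.93

exp(−rT) = exp(−0.029·1) = 0.9714
Put-call parity: C − P = S − K·e^(−rT) = 480 − 440·0.9714 = 480 − 427.4160 = 52.5840
P = C − (C − P) = 116.51 − (52.5840) = 63.9260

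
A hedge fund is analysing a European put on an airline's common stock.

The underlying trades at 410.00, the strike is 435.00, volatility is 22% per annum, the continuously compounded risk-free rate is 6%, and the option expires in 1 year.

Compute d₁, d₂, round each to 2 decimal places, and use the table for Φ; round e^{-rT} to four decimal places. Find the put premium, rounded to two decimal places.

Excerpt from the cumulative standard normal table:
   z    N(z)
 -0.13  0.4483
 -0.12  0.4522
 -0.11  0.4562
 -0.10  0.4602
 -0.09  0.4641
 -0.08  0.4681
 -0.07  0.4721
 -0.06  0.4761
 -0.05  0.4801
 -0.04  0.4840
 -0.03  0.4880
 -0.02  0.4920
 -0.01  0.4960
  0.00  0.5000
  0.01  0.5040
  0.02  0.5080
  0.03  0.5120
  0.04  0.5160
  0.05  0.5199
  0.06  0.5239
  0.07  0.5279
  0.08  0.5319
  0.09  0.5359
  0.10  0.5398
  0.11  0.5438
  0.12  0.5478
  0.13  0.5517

σ√T = 0.22·√1 = 0.2200
d₁ = [ln(410/435) + (0.06 + ½·0.22²)·1] / (σ√T) = (-0.0592 + 0.0842) / 0.2200 = 0.1137 ≈ 0.11
d₂ = 0.1137 − 0.2200 = -0.1063 ≈ -0.11
exp(−rT) = exp(−0.06·1) = 0.9418
P = 435·0.9418·N(0.11) − 410·N(-0.11) = 435·0.9418·0.5438 − 410·0.4562 = 222.7856 − 187.0420 = 35.7436

35.74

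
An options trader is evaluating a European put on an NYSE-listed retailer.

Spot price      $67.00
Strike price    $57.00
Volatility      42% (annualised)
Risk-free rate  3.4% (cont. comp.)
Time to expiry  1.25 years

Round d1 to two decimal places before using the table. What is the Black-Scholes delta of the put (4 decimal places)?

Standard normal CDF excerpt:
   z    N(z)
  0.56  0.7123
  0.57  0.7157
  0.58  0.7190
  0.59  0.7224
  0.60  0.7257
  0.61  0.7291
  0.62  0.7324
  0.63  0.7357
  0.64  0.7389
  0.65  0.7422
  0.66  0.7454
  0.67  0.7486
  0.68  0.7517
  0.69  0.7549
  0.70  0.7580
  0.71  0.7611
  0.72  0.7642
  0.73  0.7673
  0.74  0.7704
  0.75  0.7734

-0.2514

σ√T = 0.42 × 1.1180 = 0.4696
ln(S/K) + (r + σ²/2)T = ln(67/57) + (0.034 + 0.42²/2)·1.25 = 0.1616 + 0.1527 = 0.3144
d₁ = 0.3144 / 0.4696 = 0.6695 → 0.67
N(d₁) = N(0.67) = 0.7486
Δ_put = N(d₁) − 1 = 0.7486 − 1 = -0.2514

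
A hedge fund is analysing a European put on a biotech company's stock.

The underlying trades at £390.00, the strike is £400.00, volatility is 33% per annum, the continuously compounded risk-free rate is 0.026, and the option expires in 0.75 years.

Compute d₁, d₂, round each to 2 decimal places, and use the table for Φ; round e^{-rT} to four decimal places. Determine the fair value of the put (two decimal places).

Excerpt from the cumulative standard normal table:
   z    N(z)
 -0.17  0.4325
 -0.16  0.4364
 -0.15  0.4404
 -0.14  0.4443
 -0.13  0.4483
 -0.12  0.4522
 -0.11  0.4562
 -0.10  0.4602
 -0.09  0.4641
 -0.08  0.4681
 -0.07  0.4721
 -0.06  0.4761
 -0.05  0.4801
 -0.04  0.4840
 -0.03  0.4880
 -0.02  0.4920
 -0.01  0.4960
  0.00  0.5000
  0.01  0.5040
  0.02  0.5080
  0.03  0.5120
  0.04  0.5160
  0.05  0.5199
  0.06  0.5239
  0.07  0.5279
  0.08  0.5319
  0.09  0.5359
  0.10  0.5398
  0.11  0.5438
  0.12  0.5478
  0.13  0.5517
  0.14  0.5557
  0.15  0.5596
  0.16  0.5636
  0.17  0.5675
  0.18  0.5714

£44.73

σ√T = 0.33 × 0.8660 = 0.2858
ln(S/K) + (r + σ²/2)T = ln(390/400) + (0.026 + 0.33²/2)·0.75 = -0.0253 + 0.0603 = 0.0350
d₁ = 0.0350 / 0.2858 = 0.1225 ≈ 0.12
d₂ = d₁ − σ√T = 0.1225 − 0.2858 = -0.1633 ≈ -0.16
exp(−rT) = exp(−0.026·0.75) = 0.9807
P = 400·0.9807·N(0.16) − 390·N(-0.12) = 400·0.9807·0.5636 − 390·0.4522 = 221.0890 − 176.3580 = 44.7310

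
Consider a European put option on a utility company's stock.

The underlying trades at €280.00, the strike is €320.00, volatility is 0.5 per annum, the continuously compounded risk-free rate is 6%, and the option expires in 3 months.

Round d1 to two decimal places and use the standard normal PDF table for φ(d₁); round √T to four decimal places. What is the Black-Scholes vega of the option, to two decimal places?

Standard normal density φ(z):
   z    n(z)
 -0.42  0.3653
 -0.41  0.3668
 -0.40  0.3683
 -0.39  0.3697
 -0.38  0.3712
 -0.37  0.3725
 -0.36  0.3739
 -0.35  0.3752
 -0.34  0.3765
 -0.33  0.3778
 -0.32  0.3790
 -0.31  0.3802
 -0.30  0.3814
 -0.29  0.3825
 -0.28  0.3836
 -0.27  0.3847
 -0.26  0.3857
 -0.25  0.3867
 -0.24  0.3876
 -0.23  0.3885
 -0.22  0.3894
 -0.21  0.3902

52.53

σ√T = 0.5 × 0.5000 = 0.2500
d₁ = [ln(280/320) + (0.06 + 0.5²/2)·0.25] / 0.2500 = [-0.1335 + 0.0462] / 0.2500 = -0.3491 → -0.35
√T = √0.25 = 0.5000
φ(d₁) = φ(-0.35) = 0.3752
vega = S·φ(d₁)·√T = 280·0.3752·0.5000 = 52.5280
(The call has the same vega.)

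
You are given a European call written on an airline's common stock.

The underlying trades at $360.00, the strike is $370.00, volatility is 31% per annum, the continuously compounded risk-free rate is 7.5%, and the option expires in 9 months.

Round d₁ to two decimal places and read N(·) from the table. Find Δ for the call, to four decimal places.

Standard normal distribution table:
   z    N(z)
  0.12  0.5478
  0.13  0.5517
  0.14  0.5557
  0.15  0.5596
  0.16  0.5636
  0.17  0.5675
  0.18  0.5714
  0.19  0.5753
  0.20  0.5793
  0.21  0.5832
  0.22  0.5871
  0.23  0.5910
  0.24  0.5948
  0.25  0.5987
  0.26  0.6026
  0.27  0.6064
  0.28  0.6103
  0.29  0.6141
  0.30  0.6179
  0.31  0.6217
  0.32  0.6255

0.5948

T = 0.75;  σ√T = 0.2685
d₁ = [ln(360/370) + (0.075 + 0.31²/2)·0.75] / 0.2685 = [-0.0274 + 0.0923] / 0.2685 = 0.2417 ≈ 0.24
N(d₁) = N(0.24) = 0.5948
Δ_call = N(d₁) = 0.5948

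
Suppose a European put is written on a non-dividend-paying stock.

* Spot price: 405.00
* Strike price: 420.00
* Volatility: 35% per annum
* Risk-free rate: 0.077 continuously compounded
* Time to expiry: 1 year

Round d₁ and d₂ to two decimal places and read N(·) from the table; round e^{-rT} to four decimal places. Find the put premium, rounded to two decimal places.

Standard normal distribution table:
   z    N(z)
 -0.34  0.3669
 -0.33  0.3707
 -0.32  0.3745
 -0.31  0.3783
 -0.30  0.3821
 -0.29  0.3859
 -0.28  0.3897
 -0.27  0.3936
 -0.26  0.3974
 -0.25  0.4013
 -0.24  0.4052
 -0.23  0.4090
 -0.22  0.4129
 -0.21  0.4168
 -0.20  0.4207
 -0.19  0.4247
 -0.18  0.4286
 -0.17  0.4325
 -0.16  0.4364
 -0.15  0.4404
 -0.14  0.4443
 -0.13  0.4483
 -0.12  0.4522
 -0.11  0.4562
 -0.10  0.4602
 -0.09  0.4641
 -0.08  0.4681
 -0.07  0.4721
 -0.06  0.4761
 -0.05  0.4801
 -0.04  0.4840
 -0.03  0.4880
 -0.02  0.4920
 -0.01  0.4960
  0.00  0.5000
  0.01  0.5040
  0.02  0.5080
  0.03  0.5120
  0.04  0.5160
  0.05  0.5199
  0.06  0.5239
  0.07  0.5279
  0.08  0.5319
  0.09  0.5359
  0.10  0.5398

47.44

σ√T = 0.35 × 1.0000 = 0.3500
ln(S/K) + (r + σ²/2)T = ln(405/420) + (0.077 + 0.35²/2)·1 = -0.0364 + 0.1382 = 0.1019
d₁ = 0.1019 / 0.3500 = 0.2911 which rounds to 0.29
d₂ = d₁ − σ√T = 0.2911 − 0.3500 = -0.0589 which rounds to -0.06
e^(−rT) = e^(−0.077·1) = 0.9259
N(−d₂) = N(0.06) = 0.5239;  N(−d₁) = N(-0.29) = 0.3859
P = 420·0.9259·0.5239 − 405·0.3859 = 203.7332 − 156.2895 = 47.4437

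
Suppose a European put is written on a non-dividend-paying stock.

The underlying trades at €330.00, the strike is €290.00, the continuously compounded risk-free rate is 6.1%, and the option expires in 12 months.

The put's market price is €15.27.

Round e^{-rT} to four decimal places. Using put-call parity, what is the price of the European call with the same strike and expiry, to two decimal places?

exp(−rT) = exp(−0.061·1) = 0.9408
Put-call parity: C − P = S − K·e^(−rT) = 330 − 290·0.9408 = 330 − 272.8320 = 57.1680
C = P + (C − P) = 15.27 + (57.1680) = 72.4380

€72.44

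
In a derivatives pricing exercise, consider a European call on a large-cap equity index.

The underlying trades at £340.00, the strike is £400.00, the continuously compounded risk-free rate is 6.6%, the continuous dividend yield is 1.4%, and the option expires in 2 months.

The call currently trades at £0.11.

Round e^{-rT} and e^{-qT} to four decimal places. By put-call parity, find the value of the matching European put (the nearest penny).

£56.53

exp(−qT) = exp(−0.014·0.1667) = 0.9977;  exp(−rT) = exp(−0.066·0.1667) = 0.9891
Put-call parity: C − P = S·e^(−qT) − K·e^(−rT) = 340·0.9977 − 400·0.9891 = 339.2180 − 395.6400 = -56.4220
P = C − (C − P) = 0.11 − (-56.4220) = 56.5320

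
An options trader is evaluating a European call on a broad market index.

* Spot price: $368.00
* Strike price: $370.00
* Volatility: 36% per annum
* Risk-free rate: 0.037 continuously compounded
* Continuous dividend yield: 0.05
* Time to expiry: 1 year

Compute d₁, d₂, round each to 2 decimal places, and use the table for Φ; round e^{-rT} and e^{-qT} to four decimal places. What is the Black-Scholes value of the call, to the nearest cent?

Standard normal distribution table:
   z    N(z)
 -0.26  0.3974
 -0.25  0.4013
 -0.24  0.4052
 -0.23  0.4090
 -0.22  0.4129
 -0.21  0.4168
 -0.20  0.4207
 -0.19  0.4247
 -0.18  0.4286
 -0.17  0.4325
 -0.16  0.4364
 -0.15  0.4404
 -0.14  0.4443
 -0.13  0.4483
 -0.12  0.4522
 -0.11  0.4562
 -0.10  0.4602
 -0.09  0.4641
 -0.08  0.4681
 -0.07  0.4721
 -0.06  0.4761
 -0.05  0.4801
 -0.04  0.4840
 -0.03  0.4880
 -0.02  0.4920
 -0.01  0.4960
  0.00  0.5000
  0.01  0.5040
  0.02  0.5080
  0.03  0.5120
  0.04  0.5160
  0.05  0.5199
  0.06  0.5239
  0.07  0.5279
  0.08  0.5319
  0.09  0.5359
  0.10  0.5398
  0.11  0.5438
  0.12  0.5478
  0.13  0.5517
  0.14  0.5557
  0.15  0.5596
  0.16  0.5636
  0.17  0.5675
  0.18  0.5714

σ√T = 0.36·√1 = 0.3600
d₁ = [ln(368/370) + (0.037 − 0.05 + ½·0.36²)·1] / (σ√T) = (-0.0054 + 0.0518) / 0.3600 = 0.1288 ≈ 0.13
d₂ = 0.1288 − 0.3600 = -0.2312 ≈ -0.23
exp(−qT) = exp(−0.05·1) = 0.9512;  exp(−rT) = exp(−0.037·1) = 0.9637
N(d₁) = N(0.13) = 0.5517;  N(d₂) = N(-0.23) = 0.4090
C = 368·0.9512·0.5517 − 370·0.9637·0.4090 = 193.1180 − 145.8367 = 47.2812

$47.28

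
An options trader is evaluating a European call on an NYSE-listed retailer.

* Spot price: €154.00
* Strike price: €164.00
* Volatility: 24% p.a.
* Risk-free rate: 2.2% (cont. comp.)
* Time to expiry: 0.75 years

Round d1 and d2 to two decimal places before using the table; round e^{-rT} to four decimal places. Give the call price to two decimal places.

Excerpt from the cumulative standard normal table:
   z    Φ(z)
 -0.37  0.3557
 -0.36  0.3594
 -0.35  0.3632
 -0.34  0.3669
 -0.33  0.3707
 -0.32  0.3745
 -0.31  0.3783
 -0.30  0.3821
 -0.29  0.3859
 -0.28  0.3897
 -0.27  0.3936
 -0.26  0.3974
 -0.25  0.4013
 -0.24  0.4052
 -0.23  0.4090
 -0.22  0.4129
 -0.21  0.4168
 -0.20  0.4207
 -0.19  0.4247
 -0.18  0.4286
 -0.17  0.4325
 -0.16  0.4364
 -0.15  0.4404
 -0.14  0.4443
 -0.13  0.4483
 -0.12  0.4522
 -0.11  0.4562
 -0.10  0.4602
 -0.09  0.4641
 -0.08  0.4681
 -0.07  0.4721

€9.84

σ√T = 0.24·√0.75 = 0.2078
ln(S/K) + (r + σ²/2)T = ln(154/164) + (0.022 + 0.24²/2)·0.75 = -0.0629 + 0.0381 = -0.0248
d₁ = -0.0248 / 0.2078 = -0.1194 ≈ -0.12
d₂ = d₁ − σ√T = -0.1194 − 0.2078 = -0.3272 ≈ -0.33
e^(−rT) = e^(−0.022·0.75) = 0.9836
N(d₁) = N(-0.12) = 0.4522;  N(d₂) = N(-0.33) = 0.3707
C = 154·0.4522 − 164·0.9836·0.3707 = 69.6388 − 59.7978 = 9.8410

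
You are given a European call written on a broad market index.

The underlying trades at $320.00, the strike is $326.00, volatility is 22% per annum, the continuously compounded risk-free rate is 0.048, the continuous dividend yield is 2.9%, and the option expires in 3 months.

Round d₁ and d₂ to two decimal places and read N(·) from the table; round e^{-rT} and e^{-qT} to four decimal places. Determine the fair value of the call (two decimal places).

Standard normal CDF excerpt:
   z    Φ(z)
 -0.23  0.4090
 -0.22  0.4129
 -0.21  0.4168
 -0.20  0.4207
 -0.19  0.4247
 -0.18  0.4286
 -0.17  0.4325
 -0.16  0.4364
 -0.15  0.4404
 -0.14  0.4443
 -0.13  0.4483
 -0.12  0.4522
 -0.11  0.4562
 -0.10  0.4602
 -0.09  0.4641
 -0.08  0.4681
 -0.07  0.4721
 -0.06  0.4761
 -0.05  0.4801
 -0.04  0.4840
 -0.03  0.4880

$11.92

σ√T = 0.22 × 0.5000 = 0.1100
ln(S/K) + (r − q + σ²/2)T = ln(320/326) + (0.048 − 0.029 + 0.22²/2)·0.25 = -0.0186 + 0.0108 = -0.0078
d₁ = -0.0078 / 0.1100 = -0.0707 which rounds to -0.07
d₂ = d₁ − σ√T = -0.0707 − 0.1100 = -0.1807 which rounds to -0.18
exp(−qT) = exp(−0.029·0.25) = 0.9928;  exp(−rT) = exp(−0.048·0.25) = 0.9881
C = 320·0.9928·N(-0.07) − 326·0.9881·N(-0.18) = 320·0.9928·0.4721 − 326·0.9881·0.4286 = 149.9843 − 138.0609 = 11.9234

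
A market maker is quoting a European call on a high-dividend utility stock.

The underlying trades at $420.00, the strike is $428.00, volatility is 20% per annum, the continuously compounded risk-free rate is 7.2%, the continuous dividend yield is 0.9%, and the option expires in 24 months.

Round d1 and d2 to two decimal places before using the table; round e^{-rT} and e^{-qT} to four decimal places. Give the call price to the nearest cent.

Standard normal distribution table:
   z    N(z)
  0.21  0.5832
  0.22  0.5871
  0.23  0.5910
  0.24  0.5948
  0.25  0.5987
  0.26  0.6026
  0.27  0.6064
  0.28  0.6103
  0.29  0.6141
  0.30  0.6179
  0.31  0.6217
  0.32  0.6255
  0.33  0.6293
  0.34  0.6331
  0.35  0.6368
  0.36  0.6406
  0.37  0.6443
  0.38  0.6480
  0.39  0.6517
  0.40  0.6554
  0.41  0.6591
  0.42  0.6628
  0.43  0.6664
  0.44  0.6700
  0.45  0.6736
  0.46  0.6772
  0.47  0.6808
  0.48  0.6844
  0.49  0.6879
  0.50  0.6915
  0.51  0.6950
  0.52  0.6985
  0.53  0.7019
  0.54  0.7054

$67.71

σ√T = 0.2 × 1.4142 = 0.2828
ln(S/K) + (r − q + σ²/2)T = ln(420/428) + (0.072 − 0.009 + 0.2²/2)·2 = -0.0189 + 0.1660 = 0.1471
d₁ = 0.1471 / 0.2828 = 0.5202 which rounds to 0.52
d₂ = d₁ − σ√T = 0.5202 − 0.2828 = 0.2373 which rounds to 0.24
exp(−qT) = exp(−0.009·2) = 0.9822;  exp(−rT) = exp(−0.072·2) = 0.8659
N(d₁) = N(0.52) = 0.6985;  N(d₂) = N(0.24) = 0.5948
C = 420·0.9822·0.6985 − 428·0.8659·0.5948 = 288.1480 − 220.4360 = 67.7120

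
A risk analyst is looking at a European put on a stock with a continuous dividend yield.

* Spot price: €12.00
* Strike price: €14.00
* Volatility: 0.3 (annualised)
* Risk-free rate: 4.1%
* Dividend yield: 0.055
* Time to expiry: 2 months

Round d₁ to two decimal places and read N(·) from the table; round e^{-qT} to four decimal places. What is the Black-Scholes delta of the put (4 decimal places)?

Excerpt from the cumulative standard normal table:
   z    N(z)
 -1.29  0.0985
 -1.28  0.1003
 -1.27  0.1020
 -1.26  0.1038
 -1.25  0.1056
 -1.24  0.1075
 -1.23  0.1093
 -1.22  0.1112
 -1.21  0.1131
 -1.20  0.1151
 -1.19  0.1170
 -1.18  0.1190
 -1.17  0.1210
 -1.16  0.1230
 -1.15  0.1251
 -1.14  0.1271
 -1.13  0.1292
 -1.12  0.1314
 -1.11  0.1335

σ√T = 0.3 × 0.4082 = 0.1225
ln(S/K) + (r − q + σ²/2)T = ln(12/14) + (0.041 − 0.055 + 0.3²/2)·0.1667 = -0.1542 + 0.0052 = -0.1490
d₁ = -0.1490 / 0.1225 = -1.2164 → -1.22
N(d₁) = N(-1.22) = 0.1112
Δ_put = exp(−qT)·(N(d₁) − 1) = 0.9909·(0.1112 − 1) = -0.8807

-0.8807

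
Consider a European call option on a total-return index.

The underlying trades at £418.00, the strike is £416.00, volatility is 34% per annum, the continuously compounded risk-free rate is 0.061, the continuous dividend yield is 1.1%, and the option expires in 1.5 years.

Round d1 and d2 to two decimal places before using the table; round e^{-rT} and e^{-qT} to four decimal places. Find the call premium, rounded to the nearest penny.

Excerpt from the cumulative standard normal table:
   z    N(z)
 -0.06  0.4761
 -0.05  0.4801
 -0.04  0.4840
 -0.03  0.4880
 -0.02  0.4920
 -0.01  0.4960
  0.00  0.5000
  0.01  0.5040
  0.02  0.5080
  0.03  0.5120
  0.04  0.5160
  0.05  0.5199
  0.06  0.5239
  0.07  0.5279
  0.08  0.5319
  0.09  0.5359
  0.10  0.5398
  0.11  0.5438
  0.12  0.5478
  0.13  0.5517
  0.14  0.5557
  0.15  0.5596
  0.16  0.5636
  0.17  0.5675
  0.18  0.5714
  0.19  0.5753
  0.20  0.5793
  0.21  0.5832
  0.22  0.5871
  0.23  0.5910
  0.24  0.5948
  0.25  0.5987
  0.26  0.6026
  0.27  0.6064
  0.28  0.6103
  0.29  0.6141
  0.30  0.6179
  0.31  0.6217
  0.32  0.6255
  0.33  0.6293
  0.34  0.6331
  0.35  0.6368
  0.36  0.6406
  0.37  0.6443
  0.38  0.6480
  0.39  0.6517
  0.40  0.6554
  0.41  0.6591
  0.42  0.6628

£82.68

σ√T = 0.34·√1.5 = 0.4164
d₁ = [ln(418/416) + (0.061 − 0.011 + 0.34²/2)·1.5] / 0.4164 = [0.0048 + 0.1617] / 0.4164 = 0.3998 which rounds to 0.40
d₂ = d₁ − σ√T = 0.3998 − 0.4164 = -0.0166 which rounds to -0.02
e^(−qT) = e^(−0.011·1.5) = 0.9836;  e^(−rT) = e^(−0.061·1.5) = 0.9126
N(d₁) = N(0.40) = 0.6554;  N(d₂) = N(-0.02) = 0.4920
C = 418·0.9836·0.6554 − 416·0.9126·0.4920 = 269.4643 − 186.7837 = 82.6806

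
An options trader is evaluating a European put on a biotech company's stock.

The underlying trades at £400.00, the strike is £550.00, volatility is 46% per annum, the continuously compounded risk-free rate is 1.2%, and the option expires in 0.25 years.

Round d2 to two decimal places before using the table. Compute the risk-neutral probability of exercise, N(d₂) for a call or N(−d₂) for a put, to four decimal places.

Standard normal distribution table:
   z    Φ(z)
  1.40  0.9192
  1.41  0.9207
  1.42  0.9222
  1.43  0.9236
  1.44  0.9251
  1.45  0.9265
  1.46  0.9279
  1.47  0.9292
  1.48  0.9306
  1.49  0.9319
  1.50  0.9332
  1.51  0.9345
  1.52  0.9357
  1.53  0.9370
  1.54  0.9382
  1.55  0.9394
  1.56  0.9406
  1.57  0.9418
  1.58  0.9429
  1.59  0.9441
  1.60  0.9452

σ√T = 0.46 × 0.5000 = 0.2300
d₁ = [ln(400/550) + (0.012 + 0.46²/2)·0.25] / 0.2300 = [-0.3185 + 0.0295] / 0.2300 = -1.2565 which rounds to -1.26
d₂ = d₁ − σ√T = -1.2565 − 0.2300 = -1.4865 which rounds to -1.49
Risk-neutral Pr[S_T < K] = N(−d₂) = N(1.49) = 0.9319

0.9319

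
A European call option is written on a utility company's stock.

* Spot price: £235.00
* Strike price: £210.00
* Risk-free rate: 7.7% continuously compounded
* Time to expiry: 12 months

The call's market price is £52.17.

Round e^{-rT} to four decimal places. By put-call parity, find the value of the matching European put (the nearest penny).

e^(−rT) = e^(−0.077·1) = 0.9259
Put-call parity: C − P = S − K·e^(−rT) = 235 − 210·0.9259 = 235 − 194.4390 = 40.5610
P = C − (C − P) = 52.17 − (40.5610) = 11.6090

£11.61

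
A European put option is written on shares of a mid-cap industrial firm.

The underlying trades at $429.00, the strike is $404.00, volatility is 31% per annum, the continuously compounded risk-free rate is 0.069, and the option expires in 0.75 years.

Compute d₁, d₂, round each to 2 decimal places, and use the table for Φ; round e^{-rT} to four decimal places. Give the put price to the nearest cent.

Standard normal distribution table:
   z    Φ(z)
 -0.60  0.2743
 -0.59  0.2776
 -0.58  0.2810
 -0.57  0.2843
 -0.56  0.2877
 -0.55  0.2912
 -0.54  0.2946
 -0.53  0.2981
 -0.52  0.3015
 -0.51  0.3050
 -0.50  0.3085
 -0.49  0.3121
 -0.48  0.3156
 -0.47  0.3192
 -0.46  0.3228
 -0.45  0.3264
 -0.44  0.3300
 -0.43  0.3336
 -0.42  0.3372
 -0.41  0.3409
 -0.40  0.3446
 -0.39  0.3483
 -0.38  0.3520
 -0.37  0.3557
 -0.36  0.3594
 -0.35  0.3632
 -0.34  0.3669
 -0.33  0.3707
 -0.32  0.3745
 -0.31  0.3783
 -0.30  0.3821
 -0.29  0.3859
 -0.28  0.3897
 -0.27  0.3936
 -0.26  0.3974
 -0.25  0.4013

σ√T = 0.31 × 0.8660 = 0.2685
ln(S/K) + (r + σ²/2)T = ln(429/404) + (0.069 + 0.31²/2)·0.75 = 0.0600 + 0.0878 = 0.1478
d₁ = 0.1478 / 0.2685 = 0.5506 which rounds to 0.55
d₂ = d₁ − σ√T = 0.5506 − 0.2685 = 0.2822 which rounds to 0.28
e^(−rT) = e^(−0.069·0.75) = 0.9496
P = 404·0.9496·N(-0.28) − 429·N(-0.55) = 404·0.9496·0.3897 − 429·0.2912 = 149.5039 − 124.9248 = 24.5791

$24.58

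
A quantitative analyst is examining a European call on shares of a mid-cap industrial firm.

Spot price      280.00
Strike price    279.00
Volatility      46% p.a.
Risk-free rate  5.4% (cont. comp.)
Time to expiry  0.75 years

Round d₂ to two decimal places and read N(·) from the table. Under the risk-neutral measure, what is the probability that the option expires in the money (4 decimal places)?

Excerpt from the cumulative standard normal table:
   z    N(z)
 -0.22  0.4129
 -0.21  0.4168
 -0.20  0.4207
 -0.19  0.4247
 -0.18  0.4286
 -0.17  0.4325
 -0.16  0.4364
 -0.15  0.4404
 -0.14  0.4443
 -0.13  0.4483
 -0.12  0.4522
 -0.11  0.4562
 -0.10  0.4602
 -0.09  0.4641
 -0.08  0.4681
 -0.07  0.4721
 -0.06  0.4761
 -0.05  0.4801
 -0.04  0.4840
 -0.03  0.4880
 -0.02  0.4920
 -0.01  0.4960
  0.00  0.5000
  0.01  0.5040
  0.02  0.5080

0.4641

σ√T = 0.46·√0.75 = 0.3984
d₁ = [ln(280/279) + (0.054 + 0.46²/2)·0.75] / 0.3984 = [0.0036 + 0.1198] / 0.3984 = 0.3098 ⇒ 0.31
d₂ = d₁ − σ√T = 0.3098 − 0.3984 = -0.0885 ⇒ -0.09
Risk-neutral Pr[S_T > K] = N(d₂) = N(-0.09) = 0.4641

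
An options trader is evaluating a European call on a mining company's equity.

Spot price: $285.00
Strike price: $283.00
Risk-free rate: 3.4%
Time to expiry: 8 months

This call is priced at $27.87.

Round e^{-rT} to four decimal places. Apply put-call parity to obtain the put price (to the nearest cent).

exp(−rT) = exp(−0.034·0.6667) = 0.9776
Put-call parity: C − P = S − K·e^(−rT) = 285 − 283·0.9776 = 285 − 276.6608 = 8.3392
P = C − (C − P) = 27.87 − (8.3392) = 19.5308

$19.53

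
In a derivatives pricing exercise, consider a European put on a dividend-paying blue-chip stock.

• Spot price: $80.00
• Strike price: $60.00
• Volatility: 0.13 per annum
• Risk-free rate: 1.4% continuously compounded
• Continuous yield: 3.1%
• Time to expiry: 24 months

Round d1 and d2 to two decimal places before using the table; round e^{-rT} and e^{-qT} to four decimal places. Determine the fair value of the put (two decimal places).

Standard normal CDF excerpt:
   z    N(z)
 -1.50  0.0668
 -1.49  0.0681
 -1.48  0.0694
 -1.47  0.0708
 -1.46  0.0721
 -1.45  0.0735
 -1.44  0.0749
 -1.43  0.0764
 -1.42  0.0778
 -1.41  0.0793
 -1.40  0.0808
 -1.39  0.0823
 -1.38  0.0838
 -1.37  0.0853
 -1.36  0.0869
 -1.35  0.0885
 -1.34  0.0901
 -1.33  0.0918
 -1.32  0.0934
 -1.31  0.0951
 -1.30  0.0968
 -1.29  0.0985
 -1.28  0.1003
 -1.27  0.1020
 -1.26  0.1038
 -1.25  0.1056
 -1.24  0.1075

$0.42

σ√T = 0.13·√2 = 0.1838
d₁ = [ln(80/60) + (0.014 − 0.031 + 0.13²/2)·2] / 0.1838 = [0.2877 − 0.0171] / 0.1838 = 1.4718 ≈ 1.47
d₂ = d₁ − σ√T = 1.4718 − 0.1838 = 1.2879 ≈ 1.29
exp(−qT) = exp(−0.031·2) = 0.9399;  exp(−rT) = exp(−0.014·2) = 0.9724
N(−d₂) = N(-1.29) = 0.0985;  N(−d₁) = N(-1.47) = 0.0708
P = 60·0.9724·0.0985 − 80·0.9399·0.0708 = 5.7469 − 5.3236 = 0.4233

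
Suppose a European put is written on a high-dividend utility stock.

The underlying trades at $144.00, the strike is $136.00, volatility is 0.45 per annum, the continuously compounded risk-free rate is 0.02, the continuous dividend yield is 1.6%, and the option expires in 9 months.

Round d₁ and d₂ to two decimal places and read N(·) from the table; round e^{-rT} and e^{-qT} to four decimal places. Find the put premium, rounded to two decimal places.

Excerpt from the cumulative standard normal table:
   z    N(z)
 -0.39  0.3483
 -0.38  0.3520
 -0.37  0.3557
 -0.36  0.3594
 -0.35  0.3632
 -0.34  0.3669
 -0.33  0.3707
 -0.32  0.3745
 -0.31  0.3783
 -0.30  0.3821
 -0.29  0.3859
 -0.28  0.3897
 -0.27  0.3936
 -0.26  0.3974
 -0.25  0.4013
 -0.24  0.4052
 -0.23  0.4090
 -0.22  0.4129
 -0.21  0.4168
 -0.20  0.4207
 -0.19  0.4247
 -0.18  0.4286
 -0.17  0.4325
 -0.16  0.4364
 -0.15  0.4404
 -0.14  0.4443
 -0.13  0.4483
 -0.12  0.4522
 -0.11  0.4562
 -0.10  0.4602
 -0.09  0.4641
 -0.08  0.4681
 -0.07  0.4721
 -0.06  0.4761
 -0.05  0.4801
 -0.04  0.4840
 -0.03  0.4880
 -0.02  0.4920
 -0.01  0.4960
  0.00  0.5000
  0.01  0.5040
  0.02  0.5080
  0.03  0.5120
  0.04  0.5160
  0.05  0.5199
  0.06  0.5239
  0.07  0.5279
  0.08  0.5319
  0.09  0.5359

$17.45

σ√T = 0.45 × 0.8660 = 0.3897
d₁ = [ln(144/136) + (0.02 − 0.016 + 0.45²/2)·0.75] / 0.3897 = [0.0572 + 0.0789] / 0.3897 = 0.3492 ⇒ 0.35
d₂ = d₁ − σ√T = 0.3492 − 0.3897 = -0.0405 ⇒ -0.04
exp(−qT) = exp(−0.016·0.75) = 0.9881;  exp(−rT) = exp(−0.02·0.75) = 0.9851
P = 136·0.9851·N(0.04) − 144·0.9881·N(-0.35) = 136·0.9851·0.5160 − 144·0.9881·0.3632 = 69.1304 − 51.6784 = 17.4520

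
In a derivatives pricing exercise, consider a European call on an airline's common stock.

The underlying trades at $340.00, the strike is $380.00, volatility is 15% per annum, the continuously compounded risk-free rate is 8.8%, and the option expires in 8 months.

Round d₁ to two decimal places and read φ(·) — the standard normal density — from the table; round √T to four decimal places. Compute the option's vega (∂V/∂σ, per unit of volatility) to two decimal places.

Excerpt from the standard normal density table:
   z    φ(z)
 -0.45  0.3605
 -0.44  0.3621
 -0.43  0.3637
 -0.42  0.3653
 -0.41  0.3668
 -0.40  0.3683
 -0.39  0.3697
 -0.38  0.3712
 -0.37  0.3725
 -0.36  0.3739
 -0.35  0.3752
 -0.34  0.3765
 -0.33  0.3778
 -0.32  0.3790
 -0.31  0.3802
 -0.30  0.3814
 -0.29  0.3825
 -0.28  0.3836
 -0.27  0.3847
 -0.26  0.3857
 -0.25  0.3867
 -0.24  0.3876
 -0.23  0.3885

103.41

T = 0.6667;  σ√T = 0.1225
ln(S/K) + (r + σ²/2)T = ln(340/380) + (0.088 + 0.15²/2)·0.6667 = -0.1112 + 0.0662 = -0.0451
d₁ = -0.0451 / 0.1225 = -0.3679 ≈ -0.37
√T = √0.6667 = 0.8165
φ(d₁) = φ(-0.37) = 0.3725
vega = S·φ(d₁)·√T = 340·0.3725·0.8165 = 103.4097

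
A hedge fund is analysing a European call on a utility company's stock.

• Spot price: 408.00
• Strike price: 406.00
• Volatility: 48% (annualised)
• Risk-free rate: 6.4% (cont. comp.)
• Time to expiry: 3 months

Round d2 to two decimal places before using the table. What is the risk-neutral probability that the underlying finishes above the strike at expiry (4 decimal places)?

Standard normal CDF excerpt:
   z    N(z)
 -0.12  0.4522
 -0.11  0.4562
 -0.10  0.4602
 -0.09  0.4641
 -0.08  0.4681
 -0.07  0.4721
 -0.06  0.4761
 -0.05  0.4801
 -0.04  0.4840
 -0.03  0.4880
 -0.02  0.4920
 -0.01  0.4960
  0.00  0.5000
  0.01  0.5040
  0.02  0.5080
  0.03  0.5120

0.4880

σ√T = 0.48·√0.25 = 0.2400
d₁ = [ln(408/406) + (0.064 + 0.48²/2)·0.25] / 0.2400 = [0.0049 + 0.0448] / 0.2400 = 0.2071 ≈ 0.21
d₂ = d₁ − σ√T = 0.2071 − 0.2400 = -0.0329 ≈ -0.03
Pr(exercise) under Q = N(d₂) = 0.4880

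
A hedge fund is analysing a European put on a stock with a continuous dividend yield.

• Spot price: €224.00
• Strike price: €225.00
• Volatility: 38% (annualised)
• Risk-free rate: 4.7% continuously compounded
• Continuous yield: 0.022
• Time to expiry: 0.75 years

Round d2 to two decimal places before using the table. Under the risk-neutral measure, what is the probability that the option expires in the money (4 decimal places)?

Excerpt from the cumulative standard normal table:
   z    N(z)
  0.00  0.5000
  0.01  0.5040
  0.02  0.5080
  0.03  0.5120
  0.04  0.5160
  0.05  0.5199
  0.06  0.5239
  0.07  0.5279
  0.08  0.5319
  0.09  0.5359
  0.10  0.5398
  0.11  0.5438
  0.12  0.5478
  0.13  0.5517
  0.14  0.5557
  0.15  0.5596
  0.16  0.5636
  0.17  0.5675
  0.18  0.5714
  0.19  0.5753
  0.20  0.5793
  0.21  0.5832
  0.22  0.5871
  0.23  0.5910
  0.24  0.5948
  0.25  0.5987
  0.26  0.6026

T = 0.75;  σ√T = 0.3291
d₁ = [ln(224/225) + (0.047 − 0.022 + 0.38²/2)·0.75] / 0.3291 = [-0.0045 + 0.0729] / 0.3291 = 0.2080 ≈ 0.21
d₂ = d₁ − σ√T = 0.2080 − 0.3291 = -0.1211 ≈ -0.12
Pr(exercise) under Q = N(−d₂) = N(0.12) = 0.5478

0.5478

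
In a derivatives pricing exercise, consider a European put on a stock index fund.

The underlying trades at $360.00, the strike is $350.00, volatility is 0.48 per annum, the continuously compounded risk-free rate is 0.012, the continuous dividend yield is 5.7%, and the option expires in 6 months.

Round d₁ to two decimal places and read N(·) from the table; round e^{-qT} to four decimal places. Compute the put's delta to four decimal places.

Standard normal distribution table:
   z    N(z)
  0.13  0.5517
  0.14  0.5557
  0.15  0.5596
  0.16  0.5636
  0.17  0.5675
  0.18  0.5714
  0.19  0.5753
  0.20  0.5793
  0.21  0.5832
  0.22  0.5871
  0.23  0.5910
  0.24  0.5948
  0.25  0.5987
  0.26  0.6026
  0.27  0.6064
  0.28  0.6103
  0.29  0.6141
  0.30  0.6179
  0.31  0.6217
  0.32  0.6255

-0.4128

σ√T = 0.48·√0.5 = 0.3394
d₁ = [ln(360/350) + (0.012 − 0.057 + ½·0.48²)·0.5] / (σ√T) = (0.0282 + 0.0351) / 0.3394 = 0.1864 ⇒ 0.19
N(d₁) = N(0.19) = 0.5753
Δ_put = e^(−qT)·(N(d₁) − 1) = 0.9719·(0.5753 − 1) = -0.4128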